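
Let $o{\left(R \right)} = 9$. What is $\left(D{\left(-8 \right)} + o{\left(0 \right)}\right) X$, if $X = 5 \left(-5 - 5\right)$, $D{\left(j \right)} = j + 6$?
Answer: $-350$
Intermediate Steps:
$D{\left(j \right)} = 6 + j$
$X = -50$ ($X = 5 \left(-10\right) = -50$)
$\left(D{\left(-8 \right)} + o{\left(0 \right)}\right) X = \left(\left(6 - 8\right) + 9\right) \left(-50\right) = \left(-2 + 9\right) \left(-50\right) = 7 \left(-50\right) = -350$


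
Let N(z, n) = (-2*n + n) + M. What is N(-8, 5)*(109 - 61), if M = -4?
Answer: -432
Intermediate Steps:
N(z, n) = -4 - n (N(z, n) = (-2*n + n) - 4 = -n - 4 = -4 - n)
N(-8, 5)*(109 - 61) = (-4 - 1*5)*(109 - 61) = (-4 - 5)*48 = -9*48 = -432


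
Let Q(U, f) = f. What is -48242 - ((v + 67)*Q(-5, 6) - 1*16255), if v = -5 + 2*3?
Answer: -32395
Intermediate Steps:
v = 1 (v = -5 + 6 = 1)
-48242 - ((v + 67)*Q(-5, 6) - 1*16255) = -48242 - ((1 + 67)*6 - 1*16255) = -48242 - (68*6 - 16255) = -48242 - (408 - 16255) = -48242 - 1*(-15847) = -48242 + 15847 = -32395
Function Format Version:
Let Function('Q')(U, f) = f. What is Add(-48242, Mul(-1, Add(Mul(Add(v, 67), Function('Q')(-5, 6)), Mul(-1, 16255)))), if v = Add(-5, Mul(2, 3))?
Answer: -32395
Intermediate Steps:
v = 1 (v = Add(-5, 6) = 1)
Add(-48242, Mul(-1, Add(Mul(Add(v, 67), Function('Q')(-5, 6)), Mul(-1, 16255)))) = Add(-48242, Mul(-1, Add(Mul(Add(1, 67), 6), Mul(-1, 16255)))) = Add(-48242, Mul(-1, Add(Mul(68, 6), -16255))) = Add(-48242, Mul(-1, Add(408, -16255))) = Add(-48242, Mul(-1, -15847)) = Add(-48242, 15847) = -32395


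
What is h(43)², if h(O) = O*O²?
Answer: 6321363049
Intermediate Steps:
h(O) = O³
h(43)² = (43³)² = 79507² = 6321363049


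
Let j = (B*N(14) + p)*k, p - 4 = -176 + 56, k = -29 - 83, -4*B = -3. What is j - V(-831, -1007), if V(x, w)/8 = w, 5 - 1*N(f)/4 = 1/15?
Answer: 96952/5 ≈ 19390.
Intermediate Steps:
N(f) = 296/15 (N(f) = 20 - 4/15 = 296/15)
B = 3/4 (B = -1/4*(-3) = 3/4 ≈ 0.75000)
V(x, w) = 8*w
k = -112
p = -116 (p = 4 + (-176 + 56) = 4 - 120 = -116)
j = 56672/5 (j = ((3/4)*(296/15) - 116)*(-112) = (74/5 - 116)*(-112) = -506/5*(-112) = 56672/5 ≈ 11334.)
j - V(-831, -1007) = 56672/5 - 8*(-1007) = 56672/5 - 1*(-8056) = 56672/5 + 8056 = 96952/5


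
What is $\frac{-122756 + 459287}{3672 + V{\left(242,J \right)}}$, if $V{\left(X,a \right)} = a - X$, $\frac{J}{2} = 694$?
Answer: $\frac{112177}{1606} \approx 69.849$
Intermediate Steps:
$J = 1388$ ($J = 2 \cdot 694 = 1388$)
$\frac{-122756 + 459287}{3672 + V{\left(242,J \right)}} = \frac{-122756 + 459287}{3672 + \left(1388 - 242\right)} = \frac{336531}{3672 + \left(1388 - 242\right)} = \frac{336531}{3672 + 1146} = \frac{336531}{4818} = 336531 \cdot \frac{1}{4818} = \frac{112177}{1606}$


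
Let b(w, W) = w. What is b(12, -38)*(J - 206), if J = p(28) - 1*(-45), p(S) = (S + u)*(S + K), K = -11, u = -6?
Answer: 2556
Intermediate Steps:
p(S) = (-11 + S)*(-6 + S) (p(S) = (S - 6)*(S - 11) = (-6 + S)*(-11 + S) = (-11 + S)*(-6 + S))
J = 419 (J = (66 + 28**2 - 17*28) - 1*(-45) = (66 + 784 - 476) + 45 = 374 + 45 = 419)
b(12, -38)*(J - 206) = 12*(419 - 206) = 12*213 = 2556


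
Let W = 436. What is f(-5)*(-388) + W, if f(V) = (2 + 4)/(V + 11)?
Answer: 48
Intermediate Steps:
f(V) = 6/(11 + V)
f(-5)*(-388) + W = (6/(11 - 5))*(-388) + 436 = (6/6)*(-388) + 436 = (6*(⅙))*(-388) + 436 = 1*(-388) + 436 = -388 + 436 = 48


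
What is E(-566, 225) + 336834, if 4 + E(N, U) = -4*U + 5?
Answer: 335935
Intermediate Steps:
E(N, U) = 1 - 4*U (E(N, U) = -4 + (-4*U + 5) = -4 + (5 - 4*U) = 1 - 4*U)
E(-566, 225) + 336834 = (1 - 4*225) + 336834 = (1 - 900) + 336834 = -899 + 336834 = 335935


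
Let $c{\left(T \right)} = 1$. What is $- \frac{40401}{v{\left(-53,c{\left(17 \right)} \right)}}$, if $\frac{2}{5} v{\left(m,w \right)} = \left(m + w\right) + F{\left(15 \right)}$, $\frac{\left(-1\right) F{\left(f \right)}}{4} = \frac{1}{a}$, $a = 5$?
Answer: $\frac{13467}{44} \approx 306.07$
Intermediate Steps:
$F{\left(f \right)} = - \frac{4}{5}$
$v{\left(m,w \right)} = -2 + \frac{5 m}{2} + \frac{5 w}{2}$ ($v{\left(m,w \right)} = \frac{5 \left(\left(m + w\right) - \frac{4}{5}\right)}{2} = \frac{5 \left(- \frac{4}{5} + m + w\right)}{2} = -2 + \frac{5 m}{2} + \frac{5 w}{2}$)
$- \frac{40401}{v{\left(-53,c{\left(17 \right)} \right)}} = - \frac{40401}{-2 + \frac{5}{2} \left(-53\right) + \frac{5}{2} \cdot 1} = - \frac{40401}{-2 - \frac{265}{2} + \frac{5}{2}} = - \frac{40401}{-132} = \left(-40401\right) \left(- \frac{1}{132}\right) = \frac{13467}{44}$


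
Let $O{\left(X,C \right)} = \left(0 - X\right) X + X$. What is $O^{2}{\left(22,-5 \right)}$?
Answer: $213444$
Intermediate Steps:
$O{\left(X,C \right)} = X - X^{2}$ ($O{\left(X,C \right)} = - X X + X = - X^{2} + X = X - X^{2}$)
$O^{2}{\left(22,-5 \right)} = \left(22 \left(1 - 22\right)\right)^{2} = \left(22 \left(-21\right)\right)^{2} = \left(-462\right)^{2} = 213444$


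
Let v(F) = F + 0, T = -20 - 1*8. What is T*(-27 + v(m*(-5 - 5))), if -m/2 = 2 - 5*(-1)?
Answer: -3164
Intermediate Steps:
T = -28 (T = -20 - 8 = -28)
m = -14 (m = -2*(2 - 5*(-1)) = -2*(2 - 1*(-5)) = -2*(2 + 5) = -2*7 = -14)
v(F) = F
T*(-27 + v(m*(-5 - 5))) = -28*(-27 - 14*(-5 - 5)) = -28*(-27 - 14*(-10)) = -28*(-27 + 140) = -28*113 = -3164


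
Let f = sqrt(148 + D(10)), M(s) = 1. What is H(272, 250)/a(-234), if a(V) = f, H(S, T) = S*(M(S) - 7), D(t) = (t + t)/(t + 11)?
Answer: -24*sqrt(16422)/23 ≈ -133.72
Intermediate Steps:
D(t) = 2*t/(11 + t) (D(t) = (2*t)/(11 + t) = 2*t/(11 + t))
H(S, T) = -6*S (H(S, T) = S*(1 - 7) = S*(-6) = -6*S)
f = 2*sqrt(16422)/21 (f = sqrt(148 + 2*10/(11 + 10)) = sqrt(148 + 2*10/21) = sqrt(148 + 2*10*(1/21)) = sqrt(148 + 20/21) = sqrt(3128/21) = 2*sqrt(16422)/21 ≈ 12.205)
a(V) = 2*sqrt(16422)/21
H(272, 250)/a(-234) = (-6*272)/((2*sqrt(16422)/21)) = -24*sqrt(16422)/23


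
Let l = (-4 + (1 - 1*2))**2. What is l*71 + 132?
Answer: 1907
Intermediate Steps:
l = 25 (l = (-4 + (1 - 2))**2 = (-4 - 1)**2 = (-5)**2 = 25)
l*71 + 132 = 25*71 + 132 = 1775 + 132 = 1907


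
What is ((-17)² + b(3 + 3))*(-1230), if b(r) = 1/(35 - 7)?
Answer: -4977195/14 ≈ -3.5551e+5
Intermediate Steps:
b(r) = 1/28
((-17)² + b(3 + 3))*(-1230) = ((-17)² + 1/28)*(-1230) = (289 + 1/28)*(-1230) = (8093/28)*(-1230) = -4977195/14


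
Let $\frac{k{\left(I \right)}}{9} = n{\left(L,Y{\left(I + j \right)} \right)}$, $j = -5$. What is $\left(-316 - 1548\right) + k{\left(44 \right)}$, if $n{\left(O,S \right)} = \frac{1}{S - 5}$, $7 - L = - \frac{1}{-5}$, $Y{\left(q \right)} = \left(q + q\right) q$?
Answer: $- \frac{5660959}{3037} \approx -1864.0$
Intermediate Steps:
$Y{\left(q \right)} = 2 q^{2}$ ($Y{\left(q \right)} = 2 q q = 2 q^{2}$)
$L = \frac{34}{5}$ ($L = 7 - - \frac{1}{-5} = 7 - \left(-1\right) \left(- \frac{1}{5}\right) = 7 - \frac{1}{5} = \frac{34}{5} \approx 6.8$)
$n{\left(O,S \right)} = \frac{1}{-5 + S}$
$k{\left(I \right)} = \frac{9}{-5 + 2 \left(-5 + I\right)^{2}}$ ($k{\left(I \right)} = \frac{9}{-5 + 2 \left(I - 5\right)^{2}} = \frac{9}{-5 + 2 \left(-5 + I\right)^{2}}$)
$\left(-316 - 1548\right) + k{\left(44 \right)} = \left(-316 - 1548\right) + \frac{9}{-5 + 2 \left(-5 + 44\right)^{2}} = -1864 + \frac{9}{-5 + 2 \cdot 39^{2}} = -1864 + \frac{9}{-5 + 2 \cdot 1521} = -1864 + \frac{9}{-5 + 3042} = -1864 + \frac{9}{3037} = - \frac{5660959}{3037}$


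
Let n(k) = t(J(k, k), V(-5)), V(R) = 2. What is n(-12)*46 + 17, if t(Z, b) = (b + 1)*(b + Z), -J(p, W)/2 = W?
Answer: 3605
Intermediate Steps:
J(p, W) = -2*W
t(Z, b) = (1 + b)*(Z + b)
n(k) = 6 - 6*k (n(k) = -2*k + 2 + 2² - 2*k*2 = -2*k + 2 + 4 - 4*k = 6 - 6*k)
n(-12)*46 + 17 = (6 - 6*(-12))*46 + 17 = (6 + 72)*46 + 17 = 78*46 + 17 = 3588 + 17 = 3605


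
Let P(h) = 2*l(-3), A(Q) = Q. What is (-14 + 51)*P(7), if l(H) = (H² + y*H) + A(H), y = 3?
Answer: -222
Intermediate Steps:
l(H) = H² + 4*H (l(H) = (H² + 3*H) + H = H² + 4*H)
P(h) = -6 (P(h) = 2*(-3*(4 - 3)) = 2*(-3*1) = 2*(-3) = -6)
(-14 + 51)*P(7) = (-14 + 51)*(-6) = 37*(-6) = -222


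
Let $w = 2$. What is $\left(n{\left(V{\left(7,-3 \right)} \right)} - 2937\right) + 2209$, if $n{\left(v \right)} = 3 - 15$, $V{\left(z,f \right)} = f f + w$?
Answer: $-740$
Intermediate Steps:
$V{\left(z,f \right)} = 2 + f^{2}$ ($V{\left(z,f \right)} = f f + 2 = f^{2} + 2 = 2 + f^{2}$)
$n{\left(v \right)} = -12$ ($n{\left(v \right)} = 3 - 15 = -12$)
$\left(n{\left(V{\left(7,-3 \right)} \right)} - 2937\right) + 2209 = \left(-12 - 2937\right) + 2209 = -2949 + 2209 = -740$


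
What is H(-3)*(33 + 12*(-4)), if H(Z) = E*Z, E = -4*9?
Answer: -1620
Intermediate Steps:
E = -36
H(Z) = -36*Z
H(-3)*(33 + 12*(-4)) = (-36*(-3))*(33 + 12*(-4)) = 108*(33 - 48) = 108*(-15) = -1620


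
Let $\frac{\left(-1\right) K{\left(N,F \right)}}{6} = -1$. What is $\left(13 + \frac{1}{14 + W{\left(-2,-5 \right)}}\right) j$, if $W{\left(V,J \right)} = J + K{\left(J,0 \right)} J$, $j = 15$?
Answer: $\frac{1360}{7} \approx 194.29$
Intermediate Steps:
$K{\left(N,F \right)} = 6$ ($K{\left(N,F \right)} = \left(-6\right) \left(-1\right) = 6$)
$W{\left(V,J \right)} = 7 J$ ($W{\left(V,J \right)} = J + 6 J = 7 J$)
$\left(13 + \frac{1}{14 + W{\left(-2,-5 \right)}}\right) j = \left(13 + \frac{1}{14 + 7 \left(-5\right)}\right) 15 = \left(13 + \frac{1}{14 - 35}\right) 15 = \left(13 + \frac{1}{-21}\right) 15 = \left(13 - \frac{1}{21}\right) 15 = \frac{272}{21} \cdot 15 = \frac{1360}{7}$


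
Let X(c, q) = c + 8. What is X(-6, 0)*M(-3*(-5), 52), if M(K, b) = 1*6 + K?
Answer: 42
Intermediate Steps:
M(K, b) = 6 + K
X(c, q) = 8 + c
X(-6, 0)*M(-3*(-5), 52) = (8 - 6)*(6 - 3*(-5)) = 2*(6 + 15) = 2*21 = 42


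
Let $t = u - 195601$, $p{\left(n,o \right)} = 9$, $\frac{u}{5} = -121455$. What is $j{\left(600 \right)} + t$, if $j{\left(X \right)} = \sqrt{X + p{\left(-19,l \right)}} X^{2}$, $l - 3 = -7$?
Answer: $-802876 + 360000 \sqrt{609} \approx 8.0812 \cdot 10^{6}$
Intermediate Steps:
$u = -607275$ ($u = 5 \left(-121455\right) = -607275$)
$l = -4$ ($l = 3 - 7 = -4$)
$j{\left(X \right)} = X^{2} \sqrt{9 + X}$ ($j{\left(X \right)} = \sqrt{X + 9} X^{2} = \sqrt{9 + X} X^{2} = X^{2} \sqrt{9 + X}$)
$t = -802876$ ($t = -607275 - 195601 = -802876$)
$j{\left(600 \right)} + t = 600^{2} \sqrt{9 + 600} - 802876 = 360000 \sqrt{609} - 802876 = -802876 + 360000 \sqrt{609}$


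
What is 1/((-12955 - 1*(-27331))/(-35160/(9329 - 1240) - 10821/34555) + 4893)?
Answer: 434161623/784915048499 ≈ 0.00055313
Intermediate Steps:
1/((-12955 - 1*(-27331))/(-35160/(9329 - 1240) - 10821/34555) + 4893) = 1/((-12955 + 27331)/(-35160/8089 - 10821*1/34555) + 4893) = 1/(14376/(-35160*1/8089 - 10821/34555) + 4893) = 1/(14376/(-35160/8089 - 10821/34555) + 4893) = 1/(14376/(-1302484869/279515395) + 4893) = 1/(14376*(-279515395/1302484869) + 4893) = 1/(-1339437772840/434161623 + 4893) = 1/(784915048499/434161623) = 434161623/784915048499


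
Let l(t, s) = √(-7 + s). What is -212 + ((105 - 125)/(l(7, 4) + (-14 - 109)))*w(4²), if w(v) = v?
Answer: -264052/1261 + 80*I*√3/3783 ≈ -209.4 + 0.036628*I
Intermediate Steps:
-212 + ((105 - 125)/(l(7, 4) + (-14 - 109)))*w(4²) = -212 + ((105 - 125)/(√(-7 + 4) + (-14 - 109)))*4² = -212 - 20/(√(-3) - 123)*16 = -212 - 20/(I*√3 - 123)*16 = -212 - 20/(-123 + I*√3)*16 = -212 - 320/(-123 + I*√3)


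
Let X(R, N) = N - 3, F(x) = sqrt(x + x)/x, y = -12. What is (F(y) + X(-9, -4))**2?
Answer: (42 + I*sqrt(6))**2/36 ≈ 48.833 + 5.7155*I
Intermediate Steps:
F(x) = sqrt(2)/sqrt(x) (F(x) = sqrt(2*x)/x = (sqrt(2)*sqrt(x))/x = sqrt(2)/sqrt(x))
X(R, N) = -3 + N
(F(y) + X(-9, -4))**2 = (sqrt(2)/sqrt(-12) + (-3 - 4))**2 = (sqrt(2)*(-I*sqrt(3)/6) - 7)**2 = (-I*sqrt(6)/6 - 7)**2 = (-7 - I*sqrt(6)/6)**2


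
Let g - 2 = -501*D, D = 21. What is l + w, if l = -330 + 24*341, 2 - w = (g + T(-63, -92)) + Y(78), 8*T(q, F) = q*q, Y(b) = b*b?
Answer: 94359/8 ≈ 11795.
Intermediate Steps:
Y(b) = b²
T(q, F) = q²/8 (T(q, F) = (q*q)/8 = q²/8)
g = -10519 (g = 2 - 501*21 = 2 - 10521 = -10519)
w = 31527/8 (w = 2 - ((-10519 + (⅛)*(-63)²) + 78²) = 2 - ((-10519 + (⅛)*3969) + 6084) = 2 - ((-10519 + 3969/8) + 6084) = 2 - (-80183/8 + 6084) = 2 - 1*(-31511/8) = 2 + 31511/8 = 31527/8 ≈ 3940.9)
l = 7854 (l = -330 + 8184 = 7854)
l + w = 7854 + 31527/8 = 94359/8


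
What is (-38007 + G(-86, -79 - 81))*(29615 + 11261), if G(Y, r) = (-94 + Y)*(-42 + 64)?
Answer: -1715443092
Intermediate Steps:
G(Y, r) = -2068 + 22*Y (G(Y, r) = (-94 + Y)*22 = -2068 + 22*Y)
(-38007 + G(-86, -79 - 81))*(29615 + 11261) = (-38007 + (-2068 + 22*(-86)))*(29615 + 11261) = (-38007 + (-2068 - 1892))*40876 = (-38007 - 3960)*40876 = -41967*40876 = -1715443092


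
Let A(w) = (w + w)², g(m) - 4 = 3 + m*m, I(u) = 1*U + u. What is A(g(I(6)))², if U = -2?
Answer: 4477456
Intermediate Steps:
I(u) = -2 + u (I(u) = 1*(-2) + u = -2 + u)
g(m) = 7 + m² (g(m) = 4 + (3 + m*m) = 4 + (3 + m²) = 7 + m²)
A(w) = 4*w² (A(w) = (2*w)² = 4*w²)
A(g(I(6)))² = (4*(7 + (-2 + 6)²)²)² = (4*(7 + 4²)²)² = (4*(7 + 16)²)² = (4*23²)² = (4*529)² = 2116² = 4477456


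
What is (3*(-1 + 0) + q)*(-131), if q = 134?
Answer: -17161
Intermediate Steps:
(3*(-1 + 0) + q)*(-131) = (3*(-1 + 0) + 134)*(-131) = (3*(-1) + 134)*(-131) = (-3 + 134)*(-131) = 131*(-131) = -17161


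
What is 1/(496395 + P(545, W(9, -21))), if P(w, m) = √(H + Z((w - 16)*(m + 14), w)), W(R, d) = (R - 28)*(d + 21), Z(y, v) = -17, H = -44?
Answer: 496395/246407996086 - I*√61/246407996086 ≈ 2.0145e-6 - 3.1696e-11*I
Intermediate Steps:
W(R, d) = (-28 + R)*(21 + d)
P(w, m) = I*√61 (P(w, m) = √(-44 - 17) = √(-61) = I*√61)
1/(496395 + P(545, W(9, -21))) = 1/(496395 + I*√61)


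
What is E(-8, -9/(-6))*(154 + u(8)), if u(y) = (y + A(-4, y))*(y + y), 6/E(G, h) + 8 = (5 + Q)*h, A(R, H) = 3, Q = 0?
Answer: -3960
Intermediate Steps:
E(G, h) = 6/(-8 + 5*h) (E(G, h) = 6/(-8 + (5 + 0)*h) = 6/(-8 + 5*h))
u(y) = 2*y*(3 + y) (u(y) = (y + 3)*(y + y) = (3 + y)*(2*y) = 2*y*(3 + y))
E(-8, -9/(-6))*(154 + u(8)) = (6/(-8 + 5*(-9/(-6))))*(154 + 2*8*(3 + 8)) = (6/(-8 + 5*(-9*(-1/6))))*(154 + 2*8*11) = (6/(-8 + 5*(3/2)))*(154 + 176) = (6/(-8 + 15/2))*330 = (6/(-1/2))*330 = (6*(-2))*330 = -12*330 = -3960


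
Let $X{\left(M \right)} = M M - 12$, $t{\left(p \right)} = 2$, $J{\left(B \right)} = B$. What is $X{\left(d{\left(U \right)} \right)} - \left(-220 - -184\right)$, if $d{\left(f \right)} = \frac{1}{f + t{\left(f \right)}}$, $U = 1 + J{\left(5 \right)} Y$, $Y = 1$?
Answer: $\frac{1537}{64} \approx 24.016$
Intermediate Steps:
$U = 6$ ($U = 1 + 5 \cdot 1 = 1 + 5 = 6$)
$d{\left(f \right)} = \frac{1}{2 + f}$ ($d{\left(f \right)} = \frac{1}{f + 2} = \frac{1}{2 + f}$)
$X{\left(M \right)} = -12 + M^{2}$ ($X{\left(M \right)} = M^{2} - 12 = -12 + M^{2}$)
$X{\left(d{\left(U \right)} \right)} - \left(-220 - -184\right) = \left(-12 + \left(\frac{1}{2 + 6}\right)^{2}\right) - \left(-220 - -184\right) = \left(-12 + \left(\frac{1}{8}\right)^{2}\right) - \left(-220 + 184\right) = \left(-12 + \left(\frac{1}{8}\right)^{2}\right) - -36 = \left(-12 + \frac{1}{64}\right) + 36 = - \frac{767}{64} + 36 = \frac{1537}{64}$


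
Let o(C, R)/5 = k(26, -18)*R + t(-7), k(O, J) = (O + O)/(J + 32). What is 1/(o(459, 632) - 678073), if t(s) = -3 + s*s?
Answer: -7/4662741 ≈ -1.5013e-6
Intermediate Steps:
t(s) = -3 + s²
k(O, J) = 2*O/(32 + J) (k(O, J) = (2*O)/(32 + J) = 2*O/(32 + J))
o(C, R) = 230 + 130*R/7 (o(C, R) = 5*((2*26/(32 - 18))*R + (-3 + (-7)²)) = 5*((2*26/14)*R + (-3 + 49)) = 5*((2*26*(1/14))*R + 46) = 5*(26*R/7 + 46) = 5*(46 + 26*R/7) = 230 + 130*R/7)
1/(o(459, 632) - 678073) = 1/((230 + (130/7)*632) - 678073) = 1/((230 + 82160/7) - 678073) = 1/(83770/7 - 678073) = 1/(-4662741/7) = -7/4662741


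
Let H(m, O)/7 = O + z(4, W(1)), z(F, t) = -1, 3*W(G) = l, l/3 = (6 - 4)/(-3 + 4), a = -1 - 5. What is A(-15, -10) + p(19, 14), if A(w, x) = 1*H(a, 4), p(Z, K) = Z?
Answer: 40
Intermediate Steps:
a = -6
l = 6 (l = 3*((6 - 4)/(-3 + 4)) = 3*(2/1) = 3*(2*1) = 3*2 = 6)
W(G) = 2 (W(G) = (⅓)*6 = 2)
H(m, O) = -7 + 7*O (H(m, O) = 7*(O - 1) = 7*(-1 + O) = -7 + 7*O)
A(w, x) = 21 (A(w, x) = 1*(-7 + 7*4) = 1*(-7 + 28) = 1*21 = 21)
A(-15, -10) + p(19, 14) = 21 + 19 = 40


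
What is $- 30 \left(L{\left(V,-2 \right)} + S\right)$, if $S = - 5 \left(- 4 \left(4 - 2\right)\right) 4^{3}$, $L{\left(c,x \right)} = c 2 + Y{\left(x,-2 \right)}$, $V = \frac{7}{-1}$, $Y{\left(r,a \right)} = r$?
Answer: $-76320$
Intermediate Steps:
$V = -7$ ($V = 7 \left(-1\right) = -7$)
$L{\left(c,x \right)} = x + 2 c$ ($L{\left(c,x \right)} = c 2 + x = 2 c + x = x + 2 c$)
$S = 2560$ ($S = - 5 \left(\left(-4\right) 2\right) 64 = \left(-5\right) \left(-8\right) 64 = 40 \cdot 64 = 2560$)
$- 30 \left(L{\left(V,-2 \right)} + S\right) = - 30 \left(\left(-2 + 2 \left(-7\right)\right) + 2560\right) = - 30 \left(\left(-2 - 14\right) + 2560\right) = - 30 \left(-16 + 2560\right) = \left(-30\right) 2544 = -76320$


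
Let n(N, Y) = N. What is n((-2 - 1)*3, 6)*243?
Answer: -2187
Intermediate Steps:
n((-2 - 1)*3, 6)*243 = ((-2 - 1)*3)*243 = -3*3*243 = -9*243 = -2187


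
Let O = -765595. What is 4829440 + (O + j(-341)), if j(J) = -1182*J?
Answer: 4466907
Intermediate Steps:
4829440 + (O + j(-341)) = 4829440 + (-765595 - 1182*(-341)) = 4829440 + (-765595 + 403062) = 4829440 - 362533 = 4466907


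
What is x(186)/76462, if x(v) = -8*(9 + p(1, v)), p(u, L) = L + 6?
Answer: -804/38231 ≈ -0.021030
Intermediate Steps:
p(u, L) = 6 + L
x(v) = -120 - 8*v (x(v) = -8*(9 + (6 + v)) = -8*(15 + v) = -120 - 8*v)
x(186)/76462 = (-120 - 8*186)/76462 = (-120 - 1488)*(1/76462) = -1608*1/76462 = -804/38231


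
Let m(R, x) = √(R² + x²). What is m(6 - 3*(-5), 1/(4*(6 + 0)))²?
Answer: 254017/576 ≈ 441.00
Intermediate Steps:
m(6 - 3*(-5), 1/(4*(6 + 0)))² = (√((6 - 3*(-5))² + (1/(4*(6 + 0)))²))² = (√((6 + 15)² + (1/(4*6))²))² = (√(21² + (1/24)²))² = (√(441 + (1/24)²))² = (√(441 + 1/576))² = (√(254017/576))² = (√254017/24)² = 254017/576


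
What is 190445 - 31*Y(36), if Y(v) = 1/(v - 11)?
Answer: 4761094/25 ≈ 1.9044e+5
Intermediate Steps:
Y(v) = 1/(-11 + v)
190445 - 31*Y(36) = 190445 - 31/(-11 + 36) = 190445 - 31/25 = 4761094/25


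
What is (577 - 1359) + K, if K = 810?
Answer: 28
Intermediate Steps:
(577 - 1359) + K = (577 - 1359) + 810 = -782 + 810 = 28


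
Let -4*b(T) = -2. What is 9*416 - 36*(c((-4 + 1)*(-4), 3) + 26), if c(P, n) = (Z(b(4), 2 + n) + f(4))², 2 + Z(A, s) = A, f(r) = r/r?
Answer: 2799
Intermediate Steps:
b(T) = ½ (b(T) = -¼*(-2) = ½)
f(r) = 1
Z(A, s) = -2 + A
c(P, n) = ¼ (c(P, n) = ((-2 + ½) + 1)² = (-3/2 + 1)² = (-½)² = ¼)
9*416 - 36*(c((-4 + 1)*(-4), 3) + 26) = 9*416 - 36*(¼ + 26) = 3744 - 36*105/4 = 3744 - 1*945 = 3744 - 945 = 2799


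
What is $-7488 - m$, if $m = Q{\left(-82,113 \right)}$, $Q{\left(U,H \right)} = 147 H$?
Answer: $-24099$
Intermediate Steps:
$m = 16611$ ($m = 147 \cdot 113 = 16611$)
$-7488 - m = -7488 - 16611 = -24099$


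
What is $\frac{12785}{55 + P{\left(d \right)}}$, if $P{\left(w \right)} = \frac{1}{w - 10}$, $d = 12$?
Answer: $\frac{25570}{111} \approx 230.36$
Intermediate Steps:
$P{\left(w \right)} = \frac{1}{-10 + w}$
$\frac{12785}{55 + P{\left(d \right)}} = \frac{12785}{55 + \frac{1}{-10 + 12}} = \frac{12785}{55 + \frac{1}{2}} = \frac{12785}{\frac{111}{2}} = 12785 \cdot \frac{2}{111} = \frac{25570}{111}$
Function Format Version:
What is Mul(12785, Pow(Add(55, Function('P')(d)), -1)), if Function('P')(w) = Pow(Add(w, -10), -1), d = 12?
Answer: Rational(25570, 111) ≈ 230.36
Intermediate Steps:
Function('P')(w) = Pow(Add(-10, w), -1)
Mul(12785, Pow(Add(55, Function('P')(d)), -1)) = Mul(12785, Pow(Add(55, Pow(Add(-10, 12), -1)), -1)) = Mul(12785, Pow(Add(55, Pow(2, -1)), -1)) = Mul(12785, Pow(Add(55, Rational(1, 2)), -1)) = Mul(12785, Pow(Rational(111, 2), -1)) = Mul(12785, Rational(2, 111)) = Rational(25570, 111)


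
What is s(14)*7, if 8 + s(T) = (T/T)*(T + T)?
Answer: 140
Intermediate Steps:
s(T) = -8 + 2*T (s(T) = -8 + (T/T)*(T + T) = -8 + 1*(2*T) = -8 + 2*T)
s(14)*7 = (-8 + 2*14)*7 = (-8 + 28)*7 = 20*7 = 140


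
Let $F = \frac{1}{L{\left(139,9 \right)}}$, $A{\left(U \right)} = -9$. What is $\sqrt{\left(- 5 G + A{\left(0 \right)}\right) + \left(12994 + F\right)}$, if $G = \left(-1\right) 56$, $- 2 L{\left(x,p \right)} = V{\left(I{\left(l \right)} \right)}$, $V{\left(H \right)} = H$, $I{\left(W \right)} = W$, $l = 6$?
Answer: $\frac{\sqrt{119382}}{3} \approx 115.17$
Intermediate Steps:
$L{\left(x,p \right)} = -3$ ($L{\left(x,p \right)} = \left(- \frac{1}{2}\right) 6 = -3$)
$G = -56$
$F = - \frac{1}{3}$ ($F = \frac{1}{-3} = - \frac{1}{3} \approx -0.33333$)
$\sqrt{\left(- 5 G + A{\left(0 \right)}\right) + \left(12994 + F\right)} = \sqrt{\left(\left(-5\right) \left(-56\right) - 9\right) + \left(12994 - \frac{1}{3}\right)} = \sqrt{\left(280 - 9\right) + \frac{38981}{3}} = \sqrt{271 + \frac{38981}{3}} = \sqrt{\frac{39794}{3}} = \frac{\sqrt{119382}}{3}$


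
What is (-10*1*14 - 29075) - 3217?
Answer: -32432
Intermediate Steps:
(-10*1*14 - 29075) - 3217 = (-10*14 - 29075) - 3217 = (-140 - 29075) - 3217 = -29215 - 3217 = -32432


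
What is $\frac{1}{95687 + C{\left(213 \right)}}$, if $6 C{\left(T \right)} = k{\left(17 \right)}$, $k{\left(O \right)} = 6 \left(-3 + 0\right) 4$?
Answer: $\frac{1}{95675} \approx 1.0452 \cdot 10^{-5}$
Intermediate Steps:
$k{\left(O \right)} = -72$ ($k{\left(O \right)} = 6 \left(-3\right) 4 = \left(-18\right) 4 = -72$)
$C{\left(T \right)} = -12$ ($C{\left(T \right)} = \frac{1}{6} \left(-72\right) = -12$)
$\frac{1}{95687 + C{\left(213 \right)}} = \frac{1}{95687 - 12} = \frac{1}{95675}$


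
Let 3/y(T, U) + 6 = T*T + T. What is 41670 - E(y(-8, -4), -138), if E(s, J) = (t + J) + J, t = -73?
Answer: 42019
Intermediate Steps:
y(T, U) = 3/(-6 + T + T²) (y(T, U) = 3/(-6 + (T*T + T)) = 3/(-6 + (T² + T)) = 3/(-6 + (T + T²)) = 3/(-6 + T + T²))
E(s, J) = -73 + 2*J (E(s, J) = (-73 + J) + J = -73 + 2*J)
41670 - E(y(-8, -4), -138) = 41670 - (-73 + 2*(-138)) = 41670 - (-73 - 276) = 41670 - 1*(-349) = 41670 + 349 = 42019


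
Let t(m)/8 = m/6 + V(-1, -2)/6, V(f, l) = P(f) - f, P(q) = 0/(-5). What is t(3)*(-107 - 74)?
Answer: -2896/3 ≈ -965.33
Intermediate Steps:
P(q) = 0 (P(q) = 0*(-⅕) = 0)
V(f, l) = -f (V(f, l) = 0 - f = -f)
t(m) = 4/3 + 4*m/3 (t(m) = 8*(m/6 - 1*(-1)/6) = 8*(m*(⅙) + 1*(⅙)) = 8*(m/6 + ⅙) = 8*(⅙ + m/6) = 4/3 + 4*m/3)
t(3)*(-107 - 74) = (4/3 + (4/3)*3)*(-107 - 74) = (4/3 + 4)*(-181) = (16/3)*(-181) = -2896/3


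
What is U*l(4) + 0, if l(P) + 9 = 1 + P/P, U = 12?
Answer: -84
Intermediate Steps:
l(P) = -7 (l(P) = -9 + (1 + P/P) = -9 + (1 + 1) = -9 + 2 = -7)
U*l(4) + 0 = 12*(-7) + 0 = -84 + 0 = -84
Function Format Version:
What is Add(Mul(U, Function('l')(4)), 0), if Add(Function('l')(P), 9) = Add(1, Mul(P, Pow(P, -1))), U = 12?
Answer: -84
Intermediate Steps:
Function('l')(P) = -7 (Function('l')(P) = Add(-9, Add(1, Mul(P, Pow(P, -1)))) = Add(-9, Add(1, 1)) = Add(-9, 2) = -7)
Add(Mul(U, Function('l')(4)), 0) = Add(Mul(12, -7), 0) = Add(-84, 0) = -84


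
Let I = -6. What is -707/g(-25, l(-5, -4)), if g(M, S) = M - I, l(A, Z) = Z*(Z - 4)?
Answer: 707/19 ≈ 37.211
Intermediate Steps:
l(A, Z) = Z*(-4 + Z)
g(M, S) = 6 + M (g(M, S) = M - 1*(-6) = M + 6 = 6 + M)
-707/g(-25, l(-5, -4)) = -707/(6 - 25) = -707/(-19) = -707*(-1/19) = 707/19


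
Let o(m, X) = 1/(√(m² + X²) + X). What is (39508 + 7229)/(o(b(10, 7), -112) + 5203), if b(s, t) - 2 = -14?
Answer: 35022090528/3899419567 - 186948*√793/3899419567 ≈ 8.9800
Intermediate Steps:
b(s, t) = -12 (b(s, t) = 2 - 14 = -12)
o(m, X) = 1/(X + √(X² + m²)) (o(m, X) = 1/(√(X² + m²) + X) = 1/(X + √(X² + m²)))
(39508 + 7229)/(o(b(10, 7), -112) + 5203) = (39508 + 7229)/(1/(-112 + √((-112)² + (-12)²)) + 5203) = 46737/(1/(-112 + √(12544 + 144)) + 5203) = 46737/(1/(-112 + √12688) + 5203) = 46737/(1/(-112 + 4*√793) + 5203) = 46737/(5203 + 1/(-112 + 4*√793))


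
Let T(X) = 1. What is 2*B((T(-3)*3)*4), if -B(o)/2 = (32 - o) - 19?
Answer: -4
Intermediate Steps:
B(o) = -26 + 2*o (B(o) = -2*((32 - o) - 19) = -2*(13 - o) = -26 + 2*o)
2*B((T(-3)*3)*4) = 2*(-26 + 2*((1*3)*4)) = 2*(-26 + 2*(3*4)) = 2*(-26 + 2*12) = 2*(-26 + 24) = 2*(-2) = -4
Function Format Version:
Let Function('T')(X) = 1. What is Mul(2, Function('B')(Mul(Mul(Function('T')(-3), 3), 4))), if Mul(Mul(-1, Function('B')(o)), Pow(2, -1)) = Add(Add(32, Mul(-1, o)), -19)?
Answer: -4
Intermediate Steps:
Function('B')(o) = Add(-26, Mul(2, o)) (Function('B')(o) = Mul(-2, Add(Add(32, Mul(-1, o)), -19)) = Mul(-2, Add(13, Mul(-1, o))) = Add(-26, Mul(2, o)))
Mul(2, Function('B')(Mul(Mul(Function('T')(-3), 3), 4))) = Mul(2, Add(-26, Mul(2, Mul(Mul(1, 3), 4)))) = Mul(2, Add(-26, Mul(2, Mul(3, 4)))) = Mul(2, Add(-26, Mul(2, 12))) = Mul(2, Add(-26, 24)) = Mul(2, -2) = -4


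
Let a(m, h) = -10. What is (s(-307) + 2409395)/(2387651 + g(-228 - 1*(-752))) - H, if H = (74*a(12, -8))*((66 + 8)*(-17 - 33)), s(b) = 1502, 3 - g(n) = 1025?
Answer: -6534587791103/2386629 ≈ -2.7380e+6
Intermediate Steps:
g(n) = -1022 (g(n) = 3 - 1*1025 = 3 - 1025 = -1022)
H = 2738000 (H = (74*(-10))*((66 + 8)*(-17 - 33)) = -54760*(-50) = -740*(-3700) = 2738000)
(s(-307) + 2409395)/(2387651 + g(-228 - 1*(-752))) - H = (1502 + 2409395)/(2387651 - 1022) - 1*2738000 = 2410897/2386629 - 2738000 = -6534587791103/2386629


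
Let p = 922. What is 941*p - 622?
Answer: 866980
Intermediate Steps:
941*p - 622 = 941*922 - 622 = 867602 - 622 = 866980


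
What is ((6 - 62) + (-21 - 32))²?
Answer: 11881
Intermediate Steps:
((6 - 62) + (-21 - 32))² = (-56 - 53)² = (-109)² = 11881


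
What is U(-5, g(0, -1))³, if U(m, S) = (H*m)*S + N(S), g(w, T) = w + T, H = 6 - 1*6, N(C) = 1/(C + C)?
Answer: -⅛ ≈ -0.12500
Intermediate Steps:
N(C) = 1/(2*C)
H = 0 (H = 6 - 6 = 0)
g(w, T) = T + w
U(m, S) = 1/(2*S) (U(m, S) = (0*m)*S + 1/(2*S) = 0*S + 1/(2*S) = 0 + 1/(2*S) = 1/(2*S))
U(-5, g(0, -1))³ = (1/(2*(-1 + 0)))³ = ((½)/(-1))³ = ((½)*(-1))³ = (-½)³ = -⅛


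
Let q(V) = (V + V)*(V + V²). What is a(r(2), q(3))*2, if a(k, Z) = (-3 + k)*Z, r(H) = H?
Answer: -144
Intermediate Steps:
q(V) = 2*V*(V + V²) (q(V) = (2*V)*(V + V²) = 2*V*(V + V²))
a(k, Z) = Z*(-3 + k)
a(r(2), q(3))*2 = ((2*3²*(1 + 3))*(-3 + 2))*2 = ((2*9*4)*(-1))*2 = (72*(-1))*2 = -72*2 = -144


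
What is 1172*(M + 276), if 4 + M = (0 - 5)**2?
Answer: 348084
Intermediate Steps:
M = 21 (M = -4 + (0 - 5)**2 = -4 + (-5)**2 = -4 + 25 = 21)
1172*(M + 276) = 1172*(21 + 276) = 1172*297 = 348084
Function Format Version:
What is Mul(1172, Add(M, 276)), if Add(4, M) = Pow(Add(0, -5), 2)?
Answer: 348084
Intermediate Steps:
M = 21 (M = Add(-4, Pow(Add(0, -5), 2)) = Add(-4, Pow(-5, 2)) = Add(-4, 25) = 21)
Mul(1172, Add(M, 276)) = Mul(1172, Add(21, 276)) = Mul(1172, 297) = 348084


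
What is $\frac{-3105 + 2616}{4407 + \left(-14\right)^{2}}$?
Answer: $- \frac{489}{4603} \approx -0.10624$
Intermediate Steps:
$\frac{-3105 + 2616}{4407 + \left(-14\right)^{2}} = - \frac{489}{4407 + 196} = - \frac{489}{4603}$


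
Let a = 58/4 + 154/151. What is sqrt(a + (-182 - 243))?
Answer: I*sqrt(37346226)/302 ≈ 20.236*I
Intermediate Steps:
a = 4687/302 (a = 58*(1/4) + 154*(1/151) = 29/2 + 154/151 = 4687/302 ≈ 15.520)
sqrt(a + (-182 - 243)) = sqrt(4687/302 + (-182 - 243)) = sqrt(4687/302 - 425) = sqrt(-123663/302) = I*sqrt(37346226)/302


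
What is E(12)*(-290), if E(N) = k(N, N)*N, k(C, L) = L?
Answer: -41760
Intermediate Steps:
E(N) = N² (E(N) = N*N = N²)
E(12)*(-290) = 12²*(-290) = 144*(-290) = -41760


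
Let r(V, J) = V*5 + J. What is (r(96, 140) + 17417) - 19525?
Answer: -1488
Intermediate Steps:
r(V, J) = J + 5*V (r(V, J) = 5*V + J = J + 5*V)
(r(96, 140) + 17417) - 19525 = ((140 + 5*96) + 17417) - 19525 = ((140 + 480) + 17417) - 19525 = (620 + 17417) - 19525 = 18037 - 19525 = -1488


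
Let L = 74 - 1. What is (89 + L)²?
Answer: 26244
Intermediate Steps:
L = 73
(89 + L)² = (89 + 73)² = 162² = 26244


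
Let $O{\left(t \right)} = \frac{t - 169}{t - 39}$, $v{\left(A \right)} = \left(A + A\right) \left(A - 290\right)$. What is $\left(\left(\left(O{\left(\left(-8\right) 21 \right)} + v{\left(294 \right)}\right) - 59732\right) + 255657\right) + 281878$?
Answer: $\frac{99392422}{207} \approx 4.8016 \cdot 10^{5}$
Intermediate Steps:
$v{\left(A \right)} = 2 A \left(-290 + A\right)$
$O{\left(t \right)} = \frac{-169 + t}{-39 + t}$
$\left(\left(\left(O{\left(\left(-8\right) 21 \right)} + v{\left(294 \right)}\right) - 59732\right) + 255657\right) + 281878 = \left(\left(\left(\frac{-169 - 168}{-39 - 168} + 2 \cdot 294 \left(-290 + 294\right)\right) - 59732\right) + 255657\right) + 281878 = \left(\left(\left(\frac{-169 - 168}{-39 - 168} + 2 \cdot 294 \cdot 4\right) - 59732\right) + 255657\right) + 281878 = \left(\left(\left(\frac{1}{-207} \left(-337\right) + 2352\right) - 59732\right) + 255657\right) + 281878 = \left(\left(\left(\left(- \frac{1}{207}\right) \left(-337\right) + 2352\right) - 59732\right) + 255657\right) + 281878 = \left(\left(\left(\frac{337}{207} + 2352\right) - 59732\right) + 255657\right) + 281878 = \left(\left(\frac{487201}{207} - 59732\right) + 255657\right) + 281878 = \left(- \frac{11877323}{207} + 255657\right) + 281878 = \frac{41043676}{207} + 281878 = \frac{99392422}{207}$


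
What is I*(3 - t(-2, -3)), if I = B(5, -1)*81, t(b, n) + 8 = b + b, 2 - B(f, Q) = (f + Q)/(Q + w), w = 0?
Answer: 7290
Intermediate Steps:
B(f, Q) = 2 - (Q + f)/Q (B(f, Q) = 2 - (f + Q)/(Q + 0) = 2 - (Q + f)/Q)
t(b, n) = -8 + 2*b (t(b, n) = -8 + (b + b) = -8 + 2*b)
I = 486 (I = ((-1 - 1*5)/(-1))*81 = -(-1 - 5)*81 = -1*(-6)*81 = 6*81 = 486)
I*(3 - t(-2, -3)) = 486*(3 - (-8 + 2*(-2))) = 486*(3 - (-8 - 4)) = 486*(3 - 1*(-12)) = 486*(3 + 12) = 486*15 = 7290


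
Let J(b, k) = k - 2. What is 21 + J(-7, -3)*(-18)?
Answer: 111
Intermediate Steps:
J(b, k) = -2 + k
21 + J(-7, -3)*(-18) = 21 + (-2 - 3)*(-18) = 21 - 5*(-18) = 21 + 90 = 111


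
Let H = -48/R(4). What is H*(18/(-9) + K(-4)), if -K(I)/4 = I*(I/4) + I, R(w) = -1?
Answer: -96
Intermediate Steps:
K(I) = -I**2 - 4*I (K(I) = -4*(I*(I/4) + I) = -4*(I**2/4 + I) = -4*(I + I**2/4) = -I**2 - 4*I)
H = 48 (H = -48/(-1) = -48*(-1) = 48)
H*(18/(-9) + K(-4)) = 48*(18/(-9) - 1*(-4)*(4 - 4)) = 48*(18*(-1/9) - 1*(-4)*0) = 48*(-2 + 0) = 48*(-2) = -96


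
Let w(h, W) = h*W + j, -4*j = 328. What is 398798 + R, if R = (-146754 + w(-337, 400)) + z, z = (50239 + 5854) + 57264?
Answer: 230519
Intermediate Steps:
j = -82 (j = -1/4*328 = -82)
w(h, W) = -82 + W*h (w(h, W) = h*W - 82 = W*h - 82 = -82 + W*h)
z = 113357 (z = 56093 + 57264 = 113357)
R = -168279 (R = (-146754 + (-82 + 400*(-337))) + 113357 = (-146754 + (-82 - 134800)) + 113357 = (-146754 - 134882) + 113357 = -281636 + 113357 = -168279)
398798 + R = 398798 - 168279 = 230519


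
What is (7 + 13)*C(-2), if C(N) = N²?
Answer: 80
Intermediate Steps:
(7 + 13)*C(-2) = (7 + 13)*(-2)² = 20*4 = 80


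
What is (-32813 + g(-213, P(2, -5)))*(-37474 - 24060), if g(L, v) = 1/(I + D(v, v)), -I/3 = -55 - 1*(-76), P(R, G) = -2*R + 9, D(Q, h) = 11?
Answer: 52497024459/26 ≈ 2.0191e+9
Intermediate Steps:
P(R, G) = 9 - 2*R
I = -63 (I = -3*(-55 - 1*(-76)) = -3*(-55 + 76) = -3*21 = -63)
g(L, v) = -1/52 (g(L, v) = 1/(-63 + 11) = 1/(-52) = -1/52)
(-32813 + g(-213, P(2, -5)))*(-37474 - 24060) = (-32813 - 1/52)*(-37474 - 24060) = -1706277/52*(-61534) = 52497024459/26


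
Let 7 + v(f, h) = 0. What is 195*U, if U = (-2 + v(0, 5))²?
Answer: 15795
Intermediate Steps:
v(f, h) = -7 (v(f, h) = -7 + 0 = -7)
U = 81 (U = (-2 - 7)² = (-9)² = 81)
195*U = 195*81 = 15795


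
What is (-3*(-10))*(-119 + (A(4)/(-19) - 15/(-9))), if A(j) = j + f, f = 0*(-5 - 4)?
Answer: -67000/19 ≈ -3526.3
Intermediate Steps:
f = 0 (f = 0*(-9) = 0)
A(j) = j (A(j) = j + 0 = j)
(-3*(-10))*(-119 + (A(4)/(-19) - 15/(-9))) = (-3*(-10))*(-119 + (4/(-19) - 15/(-9))) = 30*(-119 + (4*(-1/19) - 15*(-⅑))) = 30*(-119 + (-4/19 + 5/3)) = 30*(-119 + 83/57) = 30*(-6700/57) = -67000/19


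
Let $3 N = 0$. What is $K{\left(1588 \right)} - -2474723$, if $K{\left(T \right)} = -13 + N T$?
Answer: $2474710$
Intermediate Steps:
$N = 0$ ($N = \frac{1}{3} \cdot 0 = 0$)
$K{\left(T \right)} = -13$ ($K{\left(T \right)} = -13 + 0 T = -13 + 0 = -13$)
$K{\left(1588 \right)} - -2474723 = -13 - -2474723 = -13 + 2474723 = 2474710$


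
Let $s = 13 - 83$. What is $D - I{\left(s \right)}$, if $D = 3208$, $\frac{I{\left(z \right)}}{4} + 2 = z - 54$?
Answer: $3712$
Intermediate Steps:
$s = -70$
$I{\left(z \right)} = -224 + 4 z$ ($I{\left(z \right)} = -8 + 4 \left(z - 54\right) = -8 + 4 \left(-54 + z\right) = -8 + \left(-216 + 4 z\right) = -224 + 4 z$)
$D - I{\left(s \right)} = 3208 - \left(-224 + 4 \left(-70\right)\right) = 3208 - \left(-224 - 280\right) = 3208 - -504 = 3208 + 504 = 3712$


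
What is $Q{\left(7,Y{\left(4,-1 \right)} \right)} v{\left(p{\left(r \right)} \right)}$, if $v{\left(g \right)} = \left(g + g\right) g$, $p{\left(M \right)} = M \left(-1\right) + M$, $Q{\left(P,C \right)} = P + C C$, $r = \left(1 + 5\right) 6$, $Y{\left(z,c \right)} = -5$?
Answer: $0$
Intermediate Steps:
$r = 36$ ($r = 6 \cdot 6 = 36$)
$Q{\left(P,C \right)} = P + C^{2}$
$p{\left(M \right)} = 0$ ($p{\left(M \right)} = - M + M = 0$)
$v{\left(g \right)} = 2 g^{2}$ ($v{\left(g \right)} = 2 g g = 2 g^{2}$)
$Q{\left(7,Y{\left(4,-1 \right)} \right)} v{\left(p{\left(r \right)} \right)} = \left(7 + \left(-5\right)^{2}\right) 2 \cdot 0^{2} = \left(7 + 25\right) 2 \cdot 0 = 32 \cdot 0 = 0$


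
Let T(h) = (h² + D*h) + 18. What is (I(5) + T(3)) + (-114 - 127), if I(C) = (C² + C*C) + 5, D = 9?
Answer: -132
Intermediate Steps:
T(h) = 18 + h² + 9*h (T(h) = (h² + 9*h) + 18 = 18 + h² + 9*h)
I(C) = 5 + 2*C² (I(C) = (C² + C²) + 5 = 2*C² + 5 = 5 + 2*C²)
(I(5) + T(3)) + (-114 - 127) = ((5 + 2*5²) + (18 + 3² + 9*3)) + (-114 - 127) = ((5 + 2*25) + (18 + 9 + 27)) - 241 = ((5 + 50) + 54) - 241 = (55 + 54) - 241 = 109 - 241 = -132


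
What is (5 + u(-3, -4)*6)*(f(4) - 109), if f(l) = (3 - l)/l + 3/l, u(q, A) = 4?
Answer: -6293/2 ≈ -3146.5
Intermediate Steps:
f(l) = 3/l + (3 - l)/l (f(l) = (3 - l)/l + 3/l = 3/l + (3 - l)/l)
(5 + u(-3, -4)*6)*(f(4) - 109) = (5 + 4*6)*((6 - 1*4)/4 - 109) = (5 + 24)*((6 - 4)/4 - 109) = 29*((1/4)*2 - 109) = 29*(1/2 - 109) = 29*(-217/2) = -6293/2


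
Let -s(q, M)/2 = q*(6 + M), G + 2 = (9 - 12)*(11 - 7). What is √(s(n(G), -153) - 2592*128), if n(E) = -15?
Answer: 3*I*√37354 ≈ 579.82*I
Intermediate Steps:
G = -14 (G = -2 + (9 - 12)*(11 - 7) = -2 - 3*4 = -2 - 12 = -14)
s(q, M) = -2*q*(6 + M)
√(s(n(G), -153) - 2592*128) = √(-2*(-15)*(6 - 153) - 2592*128) = √(-2*(-15)*(-147) - 331776) = √(-4410 - 331776) = √(-336186) = 3*I*√37354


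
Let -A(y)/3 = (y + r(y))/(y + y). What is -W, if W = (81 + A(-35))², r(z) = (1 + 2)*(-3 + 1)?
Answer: -30769209/4900 ≈ -6279.4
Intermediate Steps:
r(z) = -6 (r(z) = 3*(-2) = -6)
A(y) = -3*(-6 + y)/(2*y) (A(y) = -3*(y - 6)/(y + y) = -3*(-6 + y)/(2*y))
W = 30769209/4900 (W = (81 + (-3/2 + 9/(-35)))² = (81 + (-3/2 + 9*(-1/35)))² = (81 + (-3/2 - 9/35))² = (81 - 123/70)² = (5547/70)² = 30769209/4900 ≈ 6279.4)
-W = -1*30769209/4900 = -30769209/4900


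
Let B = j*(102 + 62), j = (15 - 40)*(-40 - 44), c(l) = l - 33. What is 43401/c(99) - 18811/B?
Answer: 2491010479/3788400 ≈ 657.54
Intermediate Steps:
c(l) = -33 + l
j = 2100 (j = -25*(-84) = 2100)
B = 344400 (B = 2100*(102 + 62) = 2100*164 = 344400)
43401/c(99) - 18811/B = 43401/(-33 + 99) - 18811/344400 = 43401/66 - 18811*1/344400 = 43401*(1/66) - 18811/344400 = 14467/22 - 18811/344400 = 2491010479/3788400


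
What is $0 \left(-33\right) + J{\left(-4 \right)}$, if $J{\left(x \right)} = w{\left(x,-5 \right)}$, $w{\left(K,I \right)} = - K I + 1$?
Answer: $-19$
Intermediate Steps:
$w{\left(K,I \right)} = 1 - I K$ ($w{\left(K,I \right)} = - I K + 1 = 1 - I K$)
$J{\left(x \right)} = 1 + 5 x$ ($J{\left(x \right)} = 1 - - 5 x = 1 + 5 x$)
$0 \left(-33\right) + J{\left(-4 \right)} = 0 \left(-33\right) + \left(1 + 5 \left(-4\right)\right) = 0 + \left(1 - 20\right) = 0 - 19 = -19$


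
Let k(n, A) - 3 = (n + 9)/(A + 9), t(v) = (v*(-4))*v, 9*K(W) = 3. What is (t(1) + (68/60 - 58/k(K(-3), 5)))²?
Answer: 9504889/27225 ≈ 349.12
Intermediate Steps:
K(W) = ⅓ (K(W) = (⅑)*3 = ⅓)
t(v) = -4*v² (t(v) = (-4*v)*v = -4*v²)
k(n, A) = 3 + (9 + n)/(9 + A) (k(n, A) = 3 + (n + 9)/(A + 9) = 3 + (9 + n)/(9 + A))
(t(1) + (68/60 - 58/k(K(-3), 5)))² = (-4*1² + (68/60 - 58*(9 + 5)/(36 + ⅓ + 3*5)))² = (-4*1 + (68*(1/60) - 58*14/(36 + ⅓ + 15)))² = (-4 + (17/15 - 58/((1/14)*(154/3))))² = (-4 + (17/15 - 58/11/3))² = (-4 + (17/15 - 58*3/11))² = (-4 + (17/15 - 174/11))² = (-4 - 2423/165)² = (-3083/165)² = 9504889/27225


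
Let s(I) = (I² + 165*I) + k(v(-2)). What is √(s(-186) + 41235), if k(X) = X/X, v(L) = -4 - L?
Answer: √45142 ≈ 212.47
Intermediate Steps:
k(X) = 1
s(I) = 1 + I² + 165*I (s(I) = (I² + 165*I) + 1 = 1 + I² + 165*I)
√(s(-186) + 41235) = √((1 + (-186)² + 165*(-186)) + 41235) = √((1 + 34596 - 30690) + 41235) = √(3907 + 41235) = √45142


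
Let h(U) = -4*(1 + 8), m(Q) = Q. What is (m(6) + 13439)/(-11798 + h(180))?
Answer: -13445/11834 ≈ -1.1361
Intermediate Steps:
h(U) = -36 (h(U) = -4*9 = -36)
(m(6) + 13439)/(-11798 + h(180)) = (6 + 13439)/(-11798 - 36) = 13445/(-11834) = 13445*(-1/11834) = -13445/11834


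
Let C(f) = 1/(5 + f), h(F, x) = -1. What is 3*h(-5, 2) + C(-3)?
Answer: -5/2 ≈ -2.5000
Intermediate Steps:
3*h(-5, 2) + C(-3) = 3*(-1) + 1/(5 - 3) = -3 + 1/2 = -3 + ½ = -5/2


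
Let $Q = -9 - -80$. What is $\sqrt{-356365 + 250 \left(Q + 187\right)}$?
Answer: $i \sqrt{291865} \approx 540.25 i$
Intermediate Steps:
$Q = 71$ ($Q = -9 + 80 = 71$)
$\sqrt{-356365 + 250 \left(Q + 187\right)} = \sqrt{-356365 + 250 \left(71 + 187\right)} = \sqrt{-356365 + 250 \cdot 258} = \sqrt{-356365 + 64500} = \sqrt{-291865} = i \sqrt{291865}$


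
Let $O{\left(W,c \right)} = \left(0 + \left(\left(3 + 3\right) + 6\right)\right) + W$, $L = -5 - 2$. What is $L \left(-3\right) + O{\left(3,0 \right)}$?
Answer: $36$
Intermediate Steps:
$L = -7$
$O{\left(W,c \right)} = 12 + W$ ($O{\left(W,c \right)} = \left(0 + \left(6 + 6\right)\right) + W = \left(0 + 12\right) + W = 12 + W$)
$L \left(-3\right) + O{\left(3,0 \right)} = \left(-7\right) \left(-3\right) + \left(12 + 3\right) = 21 + 15 = 36$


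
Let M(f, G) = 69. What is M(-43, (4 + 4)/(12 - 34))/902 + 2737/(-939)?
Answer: -2403983/846978 ≈ -2.8383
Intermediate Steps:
M(-43, (4 + 4)/(12 - 34))/902 + 2737/(-939) = 69/902 + 2737/(-939) = 69*(1/902) + 2737*(-1/939) = 69/902 - 2737/939 = -2403983/846978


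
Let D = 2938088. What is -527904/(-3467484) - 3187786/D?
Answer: -131980118651/141496849036 ≈ -0.93274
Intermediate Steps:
-527904/(-3467484) - 3187786/D = -527904/(-3467484) - 3187786/2938088 = -527904*(-1/3467484) - 3187786*1/2938088 = 14664/96319 - 1593893/1469044 = -131980118651/141496849036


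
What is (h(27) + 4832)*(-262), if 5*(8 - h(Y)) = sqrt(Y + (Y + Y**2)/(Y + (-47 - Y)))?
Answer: -1268080 + 786*sqrt(2679)/235 ≈ -1.2679e+6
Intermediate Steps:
h(Y) = 8 - sqrt(-Y**2/47 + 46*Y/47)/5 (h(Y) = 8 - sqrt(Y + (Y + Y**2)/(Y + (-47 - Y)))/5 = 8 - sqrt(Y + (Y + Y**2)/(-47))/5 = 8 - sqrt(Y + (Y + Y**2)*(-1/47))/5 = 8 - sqrt(Y + (-Y/47 - Y**2/47))/5 = 8 - sqrt(-Y**2/47 + 46*Y/47)/5)
(h(27) + 4832)*(-262) = ((8 - sqrt(47)*sqrt(-1*27*(-46 + 27))/235) + 4832)*(-262) = ((8 - sqrt(47)*sqrt(-1*27*(-19))/235) + 4832)*(-262) = ((8 - sqrt(47)*sqrt(513)/235) + 4832)*(-262) = ((8 - sqrt(47)*3*sqrt(57)/235) + 4832)*(-262) = ((8 - 3*sqrt(2679)/235) + 4832)*(-262) = (4840 - 3*sqrt(2679)/235)*(-262) = -1268080 + 786*sqrt(2679)/235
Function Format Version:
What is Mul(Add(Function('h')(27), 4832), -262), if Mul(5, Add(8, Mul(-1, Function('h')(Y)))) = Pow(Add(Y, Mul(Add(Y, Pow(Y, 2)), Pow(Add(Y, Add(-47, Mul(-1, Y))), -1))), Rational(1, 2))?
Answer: Add(-1268080, Mul(Rational(786, 235), Pow(2679, Rational(1, 2)))) ≈ -1.2679e+6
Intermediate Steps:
Function('h')(Y) = Add(8, Mul(Rational(-1, 5), Pow(Add(Mul(Rational(-1, 47), Pow(Y, 2)), Mul(Rational(46, 47), Y)), Rational(1, 2)))) (Function('h')(Y) = Add(8, Mul(Rational(-1, 5), Pow(Add(Y, Mul(Add(Y, Pow(Y, 2)), Pow(Add(Y, Add(-47, Mul(-1, Y))), -1))), Rational(1, 2)))) = Add(8, Mul(Rational(-1, 5), Pow(Add(Y, Mul(Add(Y, Pow(Y, 2)), Pow(-47, -1))), Rational(1, 2)))) = Add(8, Mul(Rational(-1, 5), Pow(Add(Y, Mul(Add(Y, Pow(Y, 2)), Rational(-1, 47))), Rational(1, 2)))) = Add(8, Mul(Rational(-1, 5), Pow(Add(Y, Add(Mul(Rational(-1, 47), Y), Mul(Rational(-1, 47), Pow(Y, 2)))), Rational(1, 2)))) = Add(8, Mul(Rational(-1, 5), Pow(Add(Mul(Rational(-1, 47), Pow(Y, 2)), Mul(Rational(46, 47), Y)), Rational(1, 2)))))
Mul(Add(Function('h')(27), 4832), -262) = Mul(Add(Add(8, Mul(Rational(-1, 235), Pow(47, Rational(1, 2)), Pow(Mul(-1, 27, Add(-46, 27)), Rational(1, 2)))), 4832), -262) = Mul(Add(Add(8, Mul(Rational(-1, 235), Pow(47, Rational(1, 2)), Pow(Mul(-1, 27, -19), Rational(1, 2)))), 4832), -262) = Mul(Add(Add(8, Mul(Rational(-1, 235), Pow(47, Rational(1, 2)), Pow(513, Rational(1, 2)))), 4832), -262) = Mul(Add(Add(8, Mul(Rational(-1, 235), Pow(47, Rational(1, 2)), Mul(3, Pow(57, Rational(1, 2))))), 4832), -262) = Mul(Add(Add(8, Mul(Rational(-3, 235), Pow(2679, Rational(1, 2)))), 4832), -262) = Mul(Add(4840, Mul(Rational(-3, 235), Pow(2679, Rational(1, 2)))), -262) = Add(-1268080, Mul(Rational(786, 235), Pow(2679, Rational(1, 2))))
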